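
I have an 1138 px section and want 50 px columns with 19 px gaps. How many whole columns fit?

16 columns

Each extra column adds 50 + 19 = 69 px.
(1138 + 19) / 69 = 16.77, so 16 columns fit.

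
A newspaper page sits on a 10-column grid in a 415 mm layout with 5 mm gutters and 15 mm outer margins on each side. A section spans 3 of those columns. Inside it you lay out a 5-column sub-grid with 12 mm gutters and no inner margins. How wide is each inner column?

12.8 mm

Outer content = 415 − 2·15 = 385 mm.
10 columns + 9 gutters: 10c + 9·5 = 385.
10c = 385 − 45 = 340, so c = 34 mm.
Span of 3: 3·34 + 2·5 = 102 + 10 = 112 mm.
5d + 4·12 = 112 → 5d = 64 → d = 12.8 mm.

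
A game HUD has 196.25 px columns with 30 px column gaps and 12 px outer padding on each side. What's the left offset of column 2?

Before column 2: the margin + 1 column + 1 column gap.
Offset = 12 + 1·(196.25 + 30) = 12 + 226.25 = 238.25 px.

238.25 px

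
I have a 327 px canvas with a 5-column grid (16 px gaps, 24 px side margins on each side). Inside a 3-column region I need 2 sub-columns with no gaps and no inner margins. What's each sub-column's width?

80.5 px

Inside the margins: 327 − 48 = 279 px.
279 − 4·16 = 215; ÷5 gives c = 43 px.
Span of 3: 3·43 + 2·16 = 129 + 32 = 161 px.
161 / 2 = 80.5 px per column.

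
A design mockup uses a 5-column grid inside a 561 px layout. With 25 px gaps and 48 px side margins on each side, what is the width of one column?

73 px

Take off 96 px of margins, leaving 465 px.
465 − 4·25 = 365; ÷5 gives c = 73 px.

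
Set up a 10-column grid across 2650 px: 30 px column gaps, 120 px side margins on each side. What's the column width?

Take off 240 px of margins, leaving 2410 px.
2410 − 9·30 = 2140; ÷10 gives c = 214 px.

214 px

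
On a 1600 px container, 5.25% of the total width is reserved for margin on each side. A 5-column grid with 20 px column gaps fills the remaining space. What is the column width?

270.4 px

Each margin = 5.25% of 1600 = 84 px; content = 1600 − 2·84 = 1432 px.
5c + 4·20 = 1432 → 5c = 1352 → c = 270.4 px.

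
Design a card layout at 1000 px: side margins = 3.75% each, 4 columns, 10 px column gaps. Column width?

223.75 px

Each margin = 3.75% of 1000 = 37.5 px; content = 1000 − 2·37.5 = 925 px.
925 − 3·10 = 895; ÷4 gives c = 223.75 px.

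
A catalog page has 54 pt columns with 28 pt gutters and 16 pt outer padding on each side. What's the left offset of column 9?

Column 9 starts at margin + 8·(column + gutter) = 16 + 8·82 = 672 pt.

672 pt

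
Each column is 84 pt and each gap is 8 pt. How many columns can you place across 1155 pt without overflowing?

12 columns

k columns need k·84 + (k−1)·8 = k·92 − 8.
k·92 − 8 ≤ 1155 → k ≤ 1163 / 92 ≈ 12.64, so k = 12.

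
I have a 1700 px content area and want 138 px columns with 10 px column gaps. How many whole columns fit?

11 columns

k columns need k·138 + (k−1)·10 = k·148 − 10.
k·148 − 10 ≤ 1700 → k ≤ 1710 / 148 ≈ 11.55, so k = 11.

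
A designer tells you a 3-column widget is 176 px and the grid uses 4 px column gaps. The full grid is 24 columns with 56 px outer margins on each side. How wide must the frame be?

3c + 2·4 = 176 → 3c = 168 → c = 56 px.
Adding margins, columns and gutters: 112 + 1344 + 92 = 1548 px.

1548 px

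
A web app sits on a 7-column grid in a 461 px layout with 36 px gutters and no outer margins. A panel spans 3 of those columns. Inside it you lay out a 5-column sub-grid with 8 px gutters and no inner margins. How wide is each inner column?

29 px

7 columns + 6 gutters: 7c + 6·36 = 461.
7c = 461 − 216 = 245, so c = 35 px.
Span of 3: 3·35 + 2·36 = 105 + 72 = 177 px.
177 − 4·8 = 145; ÷5 gives d = 29 px.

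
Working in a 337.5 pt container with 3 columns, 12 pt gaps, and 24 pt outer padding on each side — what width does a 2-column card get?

189 pt

Inside the margins: 337.5 − 48 = 289.5 pt.
3 columns + 2 gaps: 3c + 2·12 = 289.5.
3c = 289.5 − 24 = 265.5, so c = 88.5 pt.
2 columns plus 1 gap: 177 + 12 = 189 pt.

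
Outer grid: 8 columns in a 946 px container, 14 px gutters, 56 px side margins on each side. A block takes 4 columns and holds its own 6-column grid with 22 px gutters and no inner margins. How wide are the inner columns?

Subtract both margins: 946 − 2·56 = 834 px.
Subtracting 7 gutters of 14 leaves 736 for 8 columns, so c = 92 px.
4 columns plus 3 gutters: 368 + 42 = 410 px.
6 columns + 5 gutters: 6d + 5·22 = 410.
6d = 410 − 110 = 300, so d = 50 px.

50 px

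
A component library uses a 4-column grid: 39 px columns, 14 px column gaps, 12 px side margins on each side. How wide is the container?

Adding margins, columns and gutters: 24 + 156 + 42 = 222 px.

222 px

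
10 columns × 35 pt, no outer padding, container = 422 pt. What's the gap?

8 pt

10 columns take 10·35 = 350 pt; remaining 72 splits into 9 gaps.
g = 72 / 9 = 8 pt.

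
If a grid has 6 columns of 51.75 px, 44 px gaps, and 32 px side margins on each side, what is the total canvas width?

Canvas = 2·32 + 6·51.75 + 5·44 = 64 + 310.5 + 220 = 594.5 px.

594.5 px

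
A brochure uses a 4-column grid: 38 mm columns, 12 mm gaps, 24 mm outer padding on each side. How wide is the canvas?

Total width: 2·24 + 4·38 + 3·12 = 236 mm.

236 mm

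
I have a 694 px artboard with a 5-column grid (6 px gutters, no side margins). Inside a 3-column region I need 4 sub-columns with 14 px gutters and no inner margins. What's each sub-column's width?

Subtracting 4 gutters of 6 leaves 670 for 5 columns, so c = 134 px.
3 columns plus 2 gutters: 402 + 12 = 414 px.
414 − 3·14 = 372; ÷4 gives d = 93 px.

93 px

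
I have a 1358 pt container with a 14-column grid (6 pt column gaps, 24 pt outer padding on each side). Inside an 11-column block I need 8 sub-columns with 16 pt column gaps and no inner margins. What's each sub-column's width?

Inside the margins: 1358 − 48 = 1310 pt.
Subtracting 13 column gaps of 6 leaves 1232 for 14 columns, so c = 88 pt.
Span of 11: 11·88 + 10·6 = 968 + 60 = 1028 pt.
Subtracting 7 column gaps of 16 leaves 916 for 8 columns, so d = 114.5 pt.

114.5 pt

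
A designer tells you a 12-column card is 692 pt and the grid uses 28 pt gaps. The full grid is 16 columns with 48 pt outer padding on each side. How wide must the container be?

12 columns + 11 gaps: 12c + 11·28 = 692.
12c = 692 − 308 = 384, so c = 32 pt.
Adding margins, columns and gutters: 96 + 512 + 420 = 1028 pt.

1028 pt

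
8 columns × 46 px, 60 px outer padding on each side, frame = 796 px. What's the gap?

44 px

Content width = 796 − 2·60 = 676 px.
8·46 + 7g = 676 → 7g = 308 → g = 44 px.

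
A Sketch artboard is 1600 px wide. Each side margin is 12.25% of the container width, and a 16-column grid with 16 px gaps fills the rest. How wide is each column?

60.5 px

Each margin = 12.25% of 1600 = 196 px; content = 1600 − 2·196 = 1208 px.
16 columns + 15 gaps: 16c + 15·16 = 1208.
16c = 1208 − 240 = 968, so c = 60.5 px.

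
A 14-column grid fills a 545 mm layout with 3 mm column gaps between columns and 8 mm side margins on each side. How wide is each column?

Subtract both margins: 545 − 2·8 = 529 mm.
14c + 13·3 = 529 → 14c = 490 → c = 35 mm.

35 mm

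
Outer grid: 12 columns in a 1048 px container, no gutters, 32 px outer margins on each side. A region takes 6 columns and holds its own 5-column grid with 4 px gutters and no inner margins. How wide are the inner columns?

Inside the margins: 1048 − 64 = 984 px.
With no gutters, each column is 984/12 = 82 px.
With no gutters, 6 columns span 6·82 = 492 px.
Subtracting 4 gutters of 4 leaves 476 for 5 columns, so d = 95.2 px.

95.2 px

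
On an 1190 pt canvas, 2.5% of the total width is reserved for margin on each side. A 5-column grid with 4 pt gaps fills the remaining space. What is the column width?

1190 × (1 − 2·2.5%) = 1190 × 95% = 1130.5 pt for the columns.
Subtracting 4 gaps of 4 leaves 1114.5 for 5 columns, so c = 222.9 pt.

222.9 pt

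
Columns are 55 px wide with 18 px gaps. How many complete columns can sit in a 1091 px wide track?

15 columns

15 columns: 15·55 + 14·18 = 1077 px ≤ 1091.
16 columns: 1150 px > 1091. So 15.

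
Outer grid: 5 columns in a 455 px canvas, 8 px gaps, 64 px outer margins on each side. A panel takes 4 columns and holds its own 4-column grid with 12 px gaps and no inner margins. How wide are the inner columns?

56 px

Outer content = 455 − 2·64 = 327 px.
5 columns + 4 gaps: 5c + 4·8 = 327.
5c = 327 − 32 = 295, so c = 59 px.
4-column span = 4·59 + 3·8 = 260 px.
260 − 3·12 = 224; ÷4 gives d = 56 px.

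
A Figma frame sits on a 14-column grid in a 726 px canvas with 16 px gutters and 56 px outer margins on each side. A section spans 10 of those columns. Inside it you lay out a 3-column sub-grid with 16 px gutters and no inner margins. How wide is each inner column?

Take off 112 px of margins, leaving 614 px.
14 columns + 13 gutters: 14c + 13·16 = 614.
14c = 614 − 208 = 406, so c = 29 px.
10 columns plus 9 gutters: 290 + 144 = 434 px.
3 columns + 2 gutters: 3d + 2·16 = 434.
3d = 434 − 32 = 402, so d = 134 px.

134 px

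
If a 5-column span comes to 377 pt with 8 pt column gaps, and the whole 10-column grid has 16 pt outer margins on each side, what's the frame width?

5 columns + 4 column gaps: 5c + 4·8 = 377.
5c = 377 − 32 = 345, so c = 69 pt.
Total width: 2·16 + 10·69 + 9·8 = 794 pt.

794 pt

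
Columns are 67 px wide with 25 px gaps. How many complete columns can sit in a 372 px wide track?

k columns need k·67 + (k−1)·25 = k·92 − 25.
k·92 − 25 ≤ 372 → k ≤ 397 / 92 ≈ 4.32, so k = 4.

4 columns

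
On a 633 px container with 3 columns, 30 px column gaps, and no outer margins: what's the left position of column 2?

3 columns + 2 column gaps: 3c + 2·30 = 633.
3c = 633 − 60 = 573, so c = 191 px.
Before column 2: 1 column + 1 column gap.
Offset = 1·(191 + 30) = 1·221 = 221 px.

221 px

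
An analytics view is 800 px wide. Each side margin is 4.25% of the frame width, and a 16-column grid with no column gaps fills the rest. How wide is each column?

45.75 px

Each margin = 4.25% of 800 = 34 px; content = 800 − 2·34 = 732 px.
16c = 732 → c = 45.75 px.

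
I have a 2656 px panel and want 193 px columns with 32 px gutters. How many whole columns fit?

11 columns

Each extra column adds 193 + 32 = 225 px.
(2656 + 32) / 225 = 11.95, so 11 columns fit.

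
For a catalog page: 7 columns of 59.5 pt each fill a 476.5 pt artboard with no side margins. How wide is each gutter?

Columns use 416.5 pt, leaving 60 pt across 6 gutters = 10 pt each.

10 pt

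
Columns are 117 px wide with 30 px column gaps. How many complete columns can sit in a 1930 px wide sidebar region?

13 columns: 13·117 + 12·30 = 1881 px ≤ 1930.
14 columns: 2028 px > 1930. So 13.

13 columns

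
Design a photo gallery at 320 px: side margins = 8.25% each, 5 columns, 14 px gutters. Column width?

42.24 px

Each margin = 8.25% of 320 = 26.4 px; content = 320 − 2·26.4 = 267.2 px.
267.2 − 4·14 = 211.2; ÷5 gives c = 42.24 px.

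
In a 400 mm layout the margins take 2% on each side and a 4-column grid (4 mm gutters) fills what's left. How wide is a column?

93 mm

400 × (1 − 2·2%) = 400 × 96% = 384 mm for the columns.
4c + 3·4 = 384 → 4c = 372 → c = 93 mm.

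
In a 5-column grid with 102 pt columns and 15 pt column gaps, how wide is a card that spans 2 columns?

Span of 2: 2·102 + 1·15 = 204 + 15 = 219 pt.

219 pt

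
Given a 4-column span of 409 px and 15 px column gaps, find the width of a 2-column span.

4c + 3·15 = 409 → 4c = 364 → c = 91 px.
Span of 2: 2·91 + 1·15 = 182 + 15 = 197 px.

197 px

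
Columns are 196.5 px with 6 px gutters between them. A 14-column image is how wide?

2829 px

Span of 14: 14·196.5 + 13·6 = 2751 + 78 = 2829 px.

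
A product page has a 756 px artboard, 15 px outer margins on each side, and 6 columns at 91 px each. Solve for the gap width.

Subtract both margins: 756 − 2·15 = 726 px.
6·91 + 5g = 726 → 5g = 180 → g = 36 px.

36 px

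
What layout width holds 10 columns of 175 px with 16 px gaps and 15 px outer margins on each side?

Layout = 2·15 + 10·175 + 9·16 = 30 + 1750 + 144 = 1924 px.

1924 px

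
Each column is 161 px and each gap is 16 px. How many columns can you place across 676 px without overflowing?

3 columns

Each extra column adds 161 + 16 = 177 px.
(676 + 16) / 177 = 3.91, so 3 columns fit.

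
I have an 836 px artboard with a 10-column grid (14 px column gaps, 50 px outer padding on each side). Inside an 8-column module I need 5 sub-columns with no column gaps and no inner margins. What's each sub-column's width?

Subtract both margins: 836 − 2·50 = 736 px.
10 columns + 9 column gaps: 10c + 9·14 = 736.
10c = 736 − 126 = 610, so c = 61 px.
Span of 8: 8·61 + 7·14 = 488 + 98 = 586 px.
With no column gaps, each column is 586/5 = 117.2 px.

117.2 px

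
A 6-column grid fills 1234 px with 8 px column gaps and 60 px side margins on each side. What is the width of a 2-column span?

366 px

Take off 120 px of margins, leaving 1114 px.
6c + 5·8 = 1114 → 6c = 1074 → c = 179 px.
Span of 2: 2·179 + 1·8 = 358 + 8 = 366 px.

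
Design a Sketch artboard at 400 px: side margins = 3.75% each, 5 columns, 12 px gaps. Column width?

64.4 px

Margins: 3.75% × 400 = 15 px each, so content = 400 − 30 = 370 px.
Subtracting 4 gaps of 12 leaves 322 for 5 columns, so c = 64.4 px.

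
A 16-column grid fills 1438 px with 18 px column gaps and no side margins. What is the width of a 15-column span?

1438 − 15·18 = 1168; ÷16 gives c = 73 px.
15-column span = 15·73 + 14·18 = 1347 px.

1347 px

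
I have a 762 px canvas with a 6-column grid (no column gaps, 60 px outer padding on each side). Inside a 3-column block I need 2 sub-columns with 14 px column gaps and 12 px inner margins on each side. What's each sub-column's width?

141.5 px

Outer content = 762 − 2·60 = 642 px.
With no column gaps, each column is 642/6 = 107 px.
3-column span = 3·107 = 321 px.
Inner content = 321 − 2·12 = 297 px.
297 − 1·14 = 283; ÷2 gives d = 141.5 px.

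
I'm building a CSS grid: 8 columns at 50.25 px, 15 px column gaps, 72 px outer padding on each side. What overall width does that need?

Adding margins, columns and gutters: 144 + 402 + 105 = 651 px.

651 px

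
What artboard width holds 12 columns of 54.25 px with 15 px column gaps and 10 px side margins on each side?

Total width: 2·10 + 12·54.25 + 11·15 = 836 px.

836 px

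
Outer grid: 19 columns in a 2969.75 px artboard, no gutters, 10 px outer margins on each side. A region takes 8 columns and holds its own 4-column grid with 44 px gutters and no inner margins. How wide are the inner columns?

277.5 px

Inside the margins: 2969.75 − 20 = 2949.75 px.
2949.75 / 19 = 155.25 px per column.
8-column span = 8·155.25 = 1242 px.
4d + 3·44 = 1242 → 4d = 1110 → d = 277.5 px.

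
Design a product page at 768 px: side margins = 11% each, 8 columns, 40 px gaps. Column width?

Margins: 11% × 768 = 84.48 px each, so content = 768 − 168.96 = 599.04 px.
8c + 7·40 = 599.04 → 8c = 319.04 → c = 39.88 px.

39.88 px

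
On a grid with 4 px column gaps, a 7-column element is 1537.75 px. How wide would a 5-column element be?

1537.75 − 6·4 = 1513.75; ÷7 gives c = 216.25 px.
Span of 5: 5·216.25 + 4·4 = 1081.25 + 16 = 1097.25 px.

1097.25 px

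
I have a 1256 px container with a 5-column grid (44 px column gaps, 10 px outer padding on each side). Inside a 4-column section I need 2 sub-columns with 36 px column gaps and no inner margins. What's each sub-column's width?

472 px

Inside the margins: 1256 − 20 = 1236 px.
5c + 4·44 = 1236 → 5c = 1060 → c = 212 px.
4 columns plus 3 column gaps: 848 + 132 = 980 px.
2 columns + 1 column gap: 2d + 1·36 = 980.
2d = 980 − 36 = 944, so d = 472 px.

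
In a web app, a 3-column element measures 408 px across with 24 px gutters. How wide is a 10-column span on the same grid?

3c + 2·24 = 408 → 3c = 360 → c = 120 px.
Span of 10: 10·120 + 9·24 = 1200 + 216 = 1416 px.

1416 px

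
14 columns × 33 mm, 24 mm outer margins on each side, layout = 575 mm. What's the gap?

5 mm

Subtract both margins: 575 − 2·24 = 527 mm.
14·33 + 13g = 527 → 13g = 65 → g = 5 mm.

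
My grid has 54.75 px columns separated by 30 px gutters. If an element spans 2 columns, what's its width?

139.5 px

2-column span = 2·54.75 + 1·30 = 139.5 px.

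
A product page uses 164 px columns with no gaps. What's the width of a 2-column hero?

2-column span = 2·164 = 328 px.

328 px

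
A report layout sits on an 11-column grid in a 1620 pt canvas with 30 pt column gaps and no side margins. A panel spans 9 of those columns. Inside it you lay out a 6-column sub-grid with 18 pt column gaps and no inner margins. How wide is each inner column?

205 pt

11c + 10·30 = 1620 → 11c = 1320 → c = 120 pt.
Span of 9: 9·120 + 8·30 = 1080 + 240 = 1320 pt.
Subtracting 5 column gaps of 18 leaves 1230 for 6 columns, so d = 205 pt.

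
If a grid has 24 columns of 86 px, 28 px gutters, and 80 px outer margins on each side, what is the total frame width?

Frame = 2·80 + 24·86 + 23·28 = 160 + 2064 + 644 = 2868 px.

2868 px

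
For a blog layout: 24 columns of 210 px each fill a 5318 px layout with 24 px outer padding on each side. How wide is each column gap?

Take off 48 px of margins, leaving 5270 px.
24·210 + 23g = 5270 → 23g = 230 → g = 10 px.

10 px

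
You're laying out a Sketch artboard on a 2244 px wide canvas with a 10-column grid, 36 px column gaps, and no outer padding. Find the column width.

10c + 9·36 = 2244 → 10c = 1920 → c = 192 px.

192 px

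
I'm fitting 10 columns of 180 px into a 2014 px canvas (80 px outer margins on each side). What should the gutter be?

6 px

Inside the margins: 2014 − 160 = 1854 px.
Columns use 1800 px, leaving 54 px across 9 gutters = 6 px each.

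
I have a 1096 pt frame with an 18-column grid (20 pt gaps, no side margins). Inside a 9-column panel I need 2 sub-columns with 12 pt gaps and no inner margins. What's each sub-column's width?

263 pt

1096 − 17·20 = 756; ÷18 gives c = 42 pt.
9-column span = 9·42 + 8·20 = 538 pt.
2 columns + 1 gap: 2d + 1·12 = 538.
2d = 538 − 12 = 526, so d = 263 pt.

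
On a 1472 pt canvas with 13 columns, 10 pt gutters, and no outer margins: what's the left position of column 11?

Subtracting 12 gutters of 10 leaves 1352 for 13 columns, so c = 104 pt.
No margin, so column 11 starts at 10·(column + gutter) = 10·114 = 1140 pt.

1140 pt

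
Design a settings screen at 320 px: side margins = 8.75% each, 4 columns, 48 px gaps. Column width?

Margins: 8.75% × 320 = 28 px each, so content = 320 − 56 = 264 px.
264 − 3·48 = 120; ÷4 gives c = 30 px.

30 px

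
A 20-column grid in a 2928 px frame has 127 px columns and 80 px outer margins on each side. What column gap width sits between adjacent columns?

12 px

Take off 160 px of margins, leaving 2768 px.
20·127 + 19g = 2768 → 19g = 228 → g = 12 px.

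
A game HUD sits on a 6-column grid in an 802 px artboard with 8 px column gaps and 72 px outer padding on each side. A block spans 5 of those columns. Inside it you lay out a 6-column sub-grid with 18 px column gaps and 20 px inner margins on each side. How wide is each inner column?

Subtract both margins: 802 − 2·72 = 658 px.
658 − 5·8 = 618; ÷6 gives c = 103 px.
5-column span = 5·103 + 4·8 = 547 px.
Inner content = 547 − 2·20 = 507 px.
6 columns + 5 column gaps: 6d + 5·18 = 507.
6d = 507 − 90 = 417, so d = 69.5 px.

69.5 px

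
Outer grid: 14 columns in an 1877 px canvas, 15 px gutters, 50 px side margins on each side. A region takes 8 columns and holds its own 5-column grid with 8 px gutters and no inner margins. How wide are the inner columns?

195.4 px

Outer content = 1877 − 2·50 = 1777 px.
Subtracting 13 gutters of 15 leaves 1582 for 14 columns, so c = 113 px.
Span of 8: 8·113 + 7·15 = 904 + 105 = 1009 px.
Subtracting 4 gutters of 8 leaves 977 for 5 columns, so d = 195.4 px.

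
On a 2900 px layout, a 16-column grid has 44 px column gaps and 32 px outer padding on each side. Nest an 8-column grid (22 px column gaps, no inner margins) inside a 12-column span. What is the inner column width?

245.25 px

Inside the margins: 2900 − 64 = 2836 px.
16c + 15·44 = 2836 → 16c = 2176 → c = 136 px.
Span of 12: 12·136 + 11·44 = 1632 + 484 = 2116 px.
Subtracting 7 column gaps of 22 leaves 1962 for 8 columns, so d = 245.25 px.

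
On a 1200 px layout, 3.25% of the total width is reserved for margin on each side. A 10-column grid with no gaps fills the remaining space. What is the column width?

112.2 px

Margins: 3.25% × 1200 = 39 px each, so content = 1200 − 78 = 1122 px.
10c = 1122 → c = 112.2 px.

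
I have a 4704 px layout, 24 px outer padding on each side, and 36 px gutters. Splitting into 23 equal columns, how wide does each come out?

Inside the margins: 4704 − 48 = 4656 px.
4656 − 22·36 = 3864; ÷23 gives c = 168 px.

168 px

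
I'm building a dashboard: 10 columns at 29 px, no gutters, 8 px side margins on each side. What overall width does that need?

Container = 2·8 + 10·29 = 16 + 290 = 306 px.

306 px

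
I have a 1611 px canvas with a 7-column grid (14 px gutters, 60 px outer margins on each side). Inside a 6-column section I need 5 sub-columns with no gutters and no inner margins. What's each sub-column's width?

Outer content = 1611 − 2·60 = 1491 px.
7c + 6·14 = 1491 → 7c = 1407 → c = 201 px.
Span of 6: 6·201 + 5·14 = 1206 + 70 = 1276 px.
5d = 1276 → d = 255.2 px.

255.2 px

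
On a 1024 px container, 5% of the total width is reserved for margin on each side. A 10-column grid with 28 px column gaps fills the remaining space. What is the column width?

66.96 px

1024 × (1 − 2·5%) = 1024 × 90% = 921.6 px for the columns.
10c + 9·28 = 921.6 → 10c = 669.6 → c = 66.96 px.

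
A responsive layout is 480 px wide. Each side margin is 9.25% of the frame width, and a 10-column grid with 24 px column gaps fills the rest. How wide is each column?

Margins: 9.25% × 480 = 44.4 px each, so content = 480 − 88.8 = 391.2 px.
Subtracting 9 column gaps of 24 leaves 175.2 for 10 columns, so c = 17.52 px.

17.52 px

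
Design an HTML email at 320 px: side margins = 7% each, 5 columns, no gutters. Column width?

Margins: 7% × 320 = 22.4 px each, so content = 320 − 44.8 = 275.2 px.
5c = 275.2 → c = 55.04 px.

55.04 px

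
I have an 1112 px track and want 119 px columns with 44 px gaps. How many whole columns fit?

Each extra column adds 119 + 44 = 163 px.
(1112 + 44) / 163 = 7.09, so 7 columns fit.

7 columns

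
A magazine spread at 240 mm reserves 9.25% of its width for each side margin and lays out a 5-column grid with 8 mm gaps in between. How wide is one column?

Each margin = 9.25% of 240 = 22.2 mm; content = 240 − 2·22.2 = 195.6 mm.
Subtracting 4 gaps of 8 leaves 163.6 for 5 columns, so c = 32.72 mm.

32.72 mm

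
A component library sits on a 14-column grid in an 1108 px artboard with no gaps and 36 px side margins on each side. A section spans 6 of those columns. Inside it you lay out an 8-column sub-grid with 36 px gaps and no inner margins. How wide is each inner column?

Take off 72 px of margins, leaving 1036 px.
1036 / 14 = 74 px per column.
6-column span = 6·74 = 444 px.
Subtracting 7 gaps of 36 leaves 192 for 8 columns, so d = 24 px.

24 px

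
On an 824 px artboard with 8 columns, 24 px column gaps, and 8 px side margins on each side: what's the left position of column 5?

Inside the margins: 824 − 16 = 808 px.
8 columns + 7 column gaps: 8c + 7·24 = 808.
8c = 808 − 168 = 640, so c = 80 px.
Before column 5: the margin + 4 columns + 4 column gaps.
Offset = 8 + 4·(80 + 24) = 8 + 416 = 424 px.

424 px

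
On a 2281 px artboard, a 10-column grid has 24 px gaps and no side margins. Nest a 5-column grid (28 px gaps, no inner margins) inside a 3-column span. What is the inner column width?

10 columns + 9 gaps: 10c + 9·24 = 2281.
10c = 2281 − 216 = 2065, so c = 206.5 px.
Span of 3: 3·206.5 + 2·24 = 619.5 + 48 = 667.5 px.
5d + 4·28 = 667.5 → 5d = 555.5 → d = 111.1 px.

111.1 px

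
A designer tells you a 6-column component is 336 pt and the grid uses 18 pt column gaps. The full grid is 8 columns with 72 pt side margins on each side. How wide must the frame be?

6c + 5·18 = 336 → 6c = 246 → c = 41 pt.
Total width: 2·72 + 8·41 + 7·18 = 598 pt.

598 pt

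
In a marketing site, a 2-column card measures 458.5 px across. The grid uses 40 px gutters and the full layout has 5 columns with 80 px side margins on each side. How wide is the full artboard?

2 columns + 1 gutter: 2c + 1·40 = 458.5.
2c = 458.5 − 40 = 418.5, so c = 209.25 px.
Adding margins, columns and gutters: 160 + 1046.25 + 160 = 1366.25 px.

1366.25 px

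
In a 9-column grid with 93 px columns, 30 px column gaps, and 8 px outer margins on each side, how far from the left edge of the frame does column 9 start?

Column 9 starts at margin + 8·(column + gutter) = 8 + 8·123 = 992 px.

992 px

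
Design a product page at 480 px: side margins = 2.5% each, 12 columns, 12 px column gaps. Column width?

27 px

Margins: 2.5% × 480 = 12 px each, so content = 480 − 24 = 456 px.
456 − 11·12 = 324; ÷12 gives c = 27 px.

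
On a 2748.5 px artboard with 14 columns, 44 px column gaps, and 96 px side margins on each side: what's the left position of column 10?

Content = 2748.5 − 2·96 = 2556.5 px.
2556.5 − 13·44 = 1984.5; ÷14 gives c = 141.75 px.
Each column+gutter stride is 185.75 px; 9 of them past the 96 px margin is 96 + 1671.75 = 1767.75 px.

1767.75 px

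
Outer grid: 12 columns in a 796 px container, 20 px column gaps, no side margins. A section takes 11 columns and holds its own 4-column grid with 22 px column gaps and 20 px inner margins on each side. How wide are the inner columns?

796 − 11·20 = 576; ÷12 gives c = 48 px.
Span of 11: 11·48 + 10·20 = 528 + 200 = 728 px.
Inner content = 728 − 2·20 = 688 px.
4d + 3·22 = 688 → 4d = 622 → d = 155.5 px.

155.5 px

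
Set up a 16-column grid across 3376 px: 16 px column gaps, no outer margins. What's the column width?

196 px

3376 − 15·16 = 3136; ÷16 gives c = 196 px.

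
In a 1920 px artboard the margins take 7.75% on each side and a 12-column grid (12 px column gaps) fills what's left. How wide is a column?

124.2 px

Margins: 7.75% × 1920 = 148.8 px each, so content = 1920 − 297.6 = 1622.4 px.
Subtracting 11 column gaps of 12 leaves 1490.4 for 12 columns, so c = 124.2 px.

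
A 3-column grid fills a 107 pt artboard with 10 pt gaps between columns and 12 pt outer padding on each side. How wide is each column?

Subtract both margins: 107 − 2·12 = 83 pt.
3 columns + 2 gaps: 3c + 2·10 = 83.
3c = 83 − 20 = 63, so c = 21 pt.

21 pt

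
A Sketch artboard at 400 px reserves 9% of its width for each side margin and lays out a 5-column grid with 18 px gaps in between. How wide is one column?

Margins: 9% × 400 = 36 px each, so content = 400 − 72 = 328 px.
5c + 4·18 = 328 → 5c = 256 → c = 51.2 px.

51.2 px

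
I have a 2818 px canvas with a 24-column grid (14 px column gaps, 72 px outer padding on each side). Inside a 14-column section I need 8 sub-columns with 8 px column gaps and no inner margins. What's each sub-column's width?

187.25 px

Subtract both margins: 2818 − 2·72 = 2674 px.
Subtracting 23 column gaps of 14 leaves 2352 for 24 columns, so c = 98 px.
Span of 14: 14·98 + 13·14 = 1372 + 182 = 1554 px.
1554 − 7·8 = 1498; ÷8 gives d = 187.25 px.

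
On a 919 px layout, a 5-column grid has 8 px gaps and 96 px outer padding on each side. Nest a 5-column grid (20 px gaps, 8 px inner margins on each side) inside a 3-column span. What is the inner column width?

Take off 192 px of margins, leaving 727 px.
5 columns + 4 gaps: 5c + 4·8 = 727.
5c = 727 − 32 = 695, so c = 139 px.
3-column span = 3·139 + 2·8 = 433 px.
Inner content = 433 − 2·8 = 417 px.
5 columns + 4 gaps: 5d + 4·20 = 417.
5d = 417 − 80 = 337, so d = 67.4 px.

67.4 px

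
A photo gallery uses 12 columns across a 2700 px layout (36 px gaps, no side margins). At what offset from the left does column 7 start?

12c + 11·36 = 2700 → 12c = 2304 → c = 192 px.
Before column 7: 6 columns + 6 gaps.
Offset = 6·(192 + 36) = 6·228 = 1368 px.

1368 px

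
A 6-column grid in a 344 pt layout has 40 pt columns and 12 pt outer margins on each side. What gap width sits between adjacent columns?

Subtract both margins: 344 − 2·12 = 320 pt.
Columns use 240 pt, leaving 80 pt across 5 gaps = 16 pt each.

16 pt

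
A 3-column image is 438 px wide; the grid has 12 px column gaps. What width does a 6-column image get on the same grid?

888 px

3c + 2·12 = 438 → 3c = 414 → c = 138 px.
6-column span = 6·138 + 5·12 = 888 px.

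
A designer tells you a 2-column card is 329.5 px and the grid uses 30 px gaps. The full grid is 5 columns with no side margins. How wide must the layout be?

2c + 1·30 = 329.5 → 2c = 299.5 → c = 149.75 px.
Total width: 5·149.75 + 4·30 = 868.75 px.

868.75 px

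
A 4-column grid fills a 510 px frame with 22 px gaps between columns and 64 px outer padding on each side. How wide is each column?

79 px

Take off 128 px of margins, leaving 382 px.
4c + 3·22 = 382 → 4c = 316 → c = 79 px.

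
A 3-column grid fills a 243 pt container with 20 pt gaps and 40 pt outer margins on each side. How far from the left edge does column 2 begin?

101 pt

Subtract both margins: 243 − 2·40 = 163 pt.
Subtracting 2 gaps of 20 leaves 123 for 3 columns, so c = 41 pt.
Column 2 starts at margin + 1·(column + gutter) = 40 + 1·61 = 101 pt.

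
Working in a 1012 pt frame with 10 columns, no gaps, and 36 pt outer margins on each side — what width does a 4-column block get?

376 pt

Subtract both margins: 1012 − 2·36 = 940 pt.
With no gaps, each column is 940/10 = 94 pt.
With no gaps, 4 columns span 4·94 = 376 pt.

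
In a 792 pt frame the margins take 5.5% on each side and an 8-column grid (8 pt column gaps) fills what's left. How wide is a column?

792 × (1 − 2·5.5%) = 792 × 89% = 704.88 pt for the columns.
704.88 − 7·8 = 648.88; ÷8 gives c = 81.11 pt.

81.11 pt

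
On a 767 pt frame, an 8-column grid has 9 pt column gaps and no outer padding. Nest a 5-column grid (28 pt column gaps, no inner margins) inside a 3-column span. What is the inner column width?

767 − 7·9 = 704; ÷8 gives c = 88 pt.
Span of 3: 3·88 + 2·9 = 264 + 18 = 282 pt.
5 columns + 4 column gaps: 5d + 4·28 = 282.
5d = 282 − 112 = 170, so d = 34 pt.

34 pt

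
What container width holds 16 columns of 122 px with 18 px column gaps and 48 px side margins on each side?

2318 px

Total width: 2·48 + 16·122 + 15·18 = 2318 px.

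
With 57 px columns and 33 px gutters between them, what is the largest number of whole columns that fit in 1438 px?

16 columns

k columns need k·57 + (k−1)·33 = k·90 − 33.
k·90 − 33 ≤ 1438 → k ≤ 1471 / 90 ≈ 16.34, so k = 16.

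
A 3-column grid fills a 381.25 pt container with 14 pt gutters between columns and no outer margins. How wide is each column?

117.75 pt

381.25 − 2·14 = 353.25; ÷3 gives c = 117.75 pt.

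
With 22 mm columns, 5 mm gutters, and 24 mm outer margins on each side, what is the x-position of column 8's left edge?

Column 8 starts at margin + 7·(column + gutter) = 24 + 7·27 = 213 mm.

213 mm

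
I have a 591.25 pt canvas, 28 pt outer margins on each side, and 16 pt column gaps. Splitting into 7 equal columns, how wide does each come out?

Subtract both margins: 591.25 − 2·28 = 535.25 pt.
7c + 6·16 = 535.25 → 7c = 439.25 → c = 62.75 pt.

62.75 pt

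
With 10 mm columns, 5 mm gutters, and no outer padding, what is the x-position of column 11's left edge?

Each column+gutter stride is 15 mm; with no margin, 10 of them is 150 mm.

150 mm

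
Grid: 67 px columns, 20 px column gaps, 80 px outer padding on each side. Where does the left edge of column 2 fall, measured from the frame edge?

167 px

Each column+gutter stride is 87 px; 1 of them past the 80 px margin is 80 + 87 = 167 px.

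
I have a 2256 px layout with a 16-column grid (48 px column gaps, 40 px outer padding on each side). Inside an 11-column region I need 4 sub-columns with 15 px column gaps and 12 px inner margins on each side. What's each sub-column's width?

353 px

Outer content = 2256 − 2·40 = 2176 px.
2176 − 15·48 = 1456; ÷16 gives c = 91 px.
Span of 11: 11·91 + 10·48 = 1001 + 480 = 1481 px.
Inner content = 1481 − 2·12 = 1457 px.
4 columns + 3 column gaps: 4d + 3·15 = 1457.
4d = 1457 − 45 = 1412, so d = 353 px.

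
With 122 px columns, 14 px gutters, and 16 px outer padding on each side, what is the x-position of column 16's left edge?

2056 px

Column 16 starts at margin + 15·(column + gutter) = 16 + 15·136 = 2056 px.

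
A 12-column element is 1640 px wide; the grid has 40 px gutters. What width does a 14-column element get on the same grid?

1920 px

1640 − 11·40 = 1200; ÷12 gives c = 100 px.
14-column span = 14·100 + 13·40 = 1920 px.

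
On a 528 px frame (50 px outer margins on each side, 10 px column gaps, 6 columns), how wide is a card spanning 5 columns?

Inside the margins: 528 − 100 = 428 px.
6c + 5·10 = 428 → 6c = 378 → c = 63 px.
Span of 5: 5·63 + 4·10 = 315 + 40 = 355 px.

355 px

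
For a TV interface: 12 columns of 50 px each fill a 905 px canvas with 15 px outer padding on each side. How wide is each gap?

Inside the margins: 905 − 30 = 875 px.
12·50 + 11g = 875 → 11g = 275 → g = 25 px.

25 px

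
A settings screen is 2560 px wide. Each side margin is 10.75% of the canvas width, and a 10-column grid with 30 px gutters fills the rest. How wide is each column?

173.96 px

2560 × (1 − 2·10.75%) = 2560 × 78.5% = 2009.6 px for the columns.
2009.6 − 9·30 = 1739.6; ÷10 gives c = 173.96 px.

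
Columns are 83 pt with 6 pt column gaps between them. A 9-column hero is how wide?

Span of 9: 9·83 + 8·6 = 747 + 48 = 795 pt.

795 pt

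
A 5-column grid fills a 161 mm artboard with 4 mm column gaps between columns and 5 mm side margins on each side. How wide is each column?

27 mm

Subtract both margins: 161 − 2·5 = 151 mm.
5 columns + 4 column gaps: 5c + 4·4 = 151.
5c = 151 − 16 = 135, so c = 27 mm.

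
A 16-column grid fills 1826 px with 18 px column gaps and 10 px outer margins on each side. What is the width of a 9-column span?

Content width = 1826 − 2·10 = 1806 px.
Subtracting 15 column gaps of 18 leaves 1536 for 16 columns, so c = 96 px.
9-column span = 9·96 + 8·18 = 1008 px.

1008 px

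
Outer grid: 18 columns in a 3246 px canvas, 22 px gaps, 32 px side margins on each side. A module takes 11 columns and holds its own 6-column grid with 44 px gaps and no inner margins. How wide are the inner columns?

286 px

Outer content = 3246 − 2·32 = 3182 px.
3182 − 17·22 = 2808; ÷18 gives c = 156 px.
Span of 11: 11·156 + 10·22 = 1716 + 220 = 1936 px.
6d + 5·44 = 1936 → 6d = 1716 → d = 286 px.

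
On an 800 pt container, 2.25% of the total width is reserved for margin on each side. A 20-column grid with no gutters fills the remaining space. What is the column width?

800 × (1 − 2·2.25%) = 800 × 95.5% = 764 pt for the columns.
764 / 20 = 38.2 pt per column.

38.2 pt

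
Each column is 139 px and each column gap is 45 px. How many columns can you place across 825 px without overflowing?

Each extra column adds 139 + 45 = 184 px.
(825 + 45) / 184 = 4.73, so 4 columns fit.

4 columns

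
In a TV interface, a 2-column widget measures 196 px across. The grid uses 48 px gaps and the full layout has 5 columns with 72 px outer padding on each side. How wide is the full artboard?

2c + 1·48 = 196 → 2c = 148 → c = 74 px.
Total width: 2·72 + 5·74 + 4·48 = 706 px.

706 px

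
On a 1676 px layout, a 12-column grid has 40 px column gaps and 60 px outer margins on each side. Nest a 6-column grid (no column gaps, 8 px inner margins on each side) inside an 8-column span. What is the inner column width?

Subtract both margins: 1676 − 2·60 = 1556 px.
12c + 11·40 = 1556 → 12c = 1116 → c = 93 px.
8 columns plus 7 column gaps: 744 + 280 = 1024 px.
Inner content = 1024 − 2·8 = 1008 px.
With no column gaps, each column is 1008/6 = 168 px.

168 px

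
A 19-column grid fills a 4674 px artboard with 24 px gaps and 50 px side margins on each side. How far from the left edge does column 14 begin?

Content = 4674 − 2·50 = 4574 px.
19 columns + 18 gaps: 19c + 18·24 = 4574.
19c = 4574 − 432 = 4142, so c = 218 px.
Before column 14: the margin + 13 columns + 13 gaps.
Offset = 50 + 13·(218 + 24) = 50 + 3146 = 3196 px.

3196 px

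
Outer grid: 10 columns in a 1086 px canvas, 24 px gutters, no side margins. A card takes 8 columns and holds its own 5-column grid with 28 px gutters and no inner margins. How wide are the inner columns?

10 columns + 9 gutters: 10c + 9·24 = 1086.
10c = 1086 − 216 = 870, so c = 87 px.
Span of 8: 8·87 + 7·24 = 696 + 168 = 864 px.
5d + 4·28 = 864 → 5d = 752 → d = 150.4 px.

150.4 px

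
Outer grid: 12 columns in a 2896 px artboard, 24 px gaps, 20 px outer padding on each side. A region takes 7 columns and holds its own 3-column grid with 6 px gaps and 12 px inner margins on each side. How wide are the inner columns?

540 px

Outer content = 2896 − 2·20 = 2856 px.
Subtracting 11 gaps of 24 leaves 2592 for 12 columns, so c = 216 px.
7 columns plus 6 gaps: 1512 + 144 = 1656 px.
Inner content = 1656 − 2·12 = 1632 px.
Subtracting 2 gaps of 6 leaves 1620 for 3 columns, so d = 540 px.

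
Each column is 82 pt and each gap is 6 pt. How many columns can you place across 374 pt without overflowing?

Each extra column adds 82 + 6 = 88 pt.
(374 + 6) / 88 = 4.32, so 4 columns fit.

4 columns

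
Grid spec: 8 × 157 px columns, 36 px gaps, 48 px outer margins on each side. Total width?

Total width: 2·48 + 8·157 + 7·36 = 1604 px.

1604 px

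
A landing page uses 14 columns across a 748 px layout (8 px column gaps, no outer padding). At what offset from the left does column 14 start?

702 px

748 − 13·8 = 644; ÷14 gives c = 46 px.
Before column 14: 13 columns + 13 column gaps.
Offset = 13·(46 + 8) = 13·54 = 702 px.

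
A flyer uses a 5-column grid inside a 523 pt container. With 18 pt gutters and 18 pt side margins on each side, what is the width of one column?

83 pt

Content width = 523 − 2·18 = 487 pt.
5 columns + 4 gutters: 5c + 4·18 = 487.
5c = 487 − 72 = 415, so c = 83 pt.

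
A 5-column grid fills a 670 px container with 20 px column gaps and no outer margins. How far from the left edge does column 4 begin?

5c + 4·20 = 670 → 5c = 590 → c = 118 px.
No margin, so column 4 starts at 3·(column + gutter) = 3·138 = 414 px.

414 px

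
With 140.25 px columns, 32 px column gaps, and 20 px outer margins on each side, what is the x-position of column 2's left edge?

192.25 px

Column 2 starts at margin + 1·(column + gutter) = 20 + 1·172.25 = 192.25 px.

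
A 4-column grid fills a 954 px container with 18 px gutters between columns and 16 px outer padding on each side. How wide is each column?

217 px

Subtract both margins: 954 − 2·16 = 922 px.
4 columns + 3 gutters: 4c + 3·18 = 922.
4c = 922 − 54 = 868, so c = 217 px.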